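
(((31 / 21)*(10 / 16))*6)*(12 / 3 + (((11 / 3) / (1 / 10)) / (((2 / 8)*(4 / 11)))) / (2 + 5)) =100285 / 294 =341.11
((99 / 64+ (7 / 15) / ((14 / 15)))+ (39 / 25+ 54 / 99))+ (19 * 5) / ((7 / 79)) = 132599567 / 123200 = 1076.30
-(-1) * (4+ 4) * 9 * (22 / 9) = 176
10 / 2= 5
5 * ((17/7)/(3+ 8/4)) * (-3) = -51/7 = -7.29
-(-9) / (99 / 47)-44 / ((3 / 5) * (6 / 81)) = -10843 / 11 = -985.73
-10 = -10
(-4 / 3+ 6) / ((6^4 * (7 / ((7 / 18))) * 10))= 7 / 349920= 0.00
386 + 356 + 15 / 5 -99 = 646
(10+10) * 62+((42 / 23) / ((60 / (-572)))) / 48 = 3421399 / 2760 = 1239.64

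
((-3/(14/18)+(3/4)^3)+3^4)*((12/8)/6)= 34749/1792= 19.39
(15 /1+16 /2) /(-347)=-23 /347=-0.07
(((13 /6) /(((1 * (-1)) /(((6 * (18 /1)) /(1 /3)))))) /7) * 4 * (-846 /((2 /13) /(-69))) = -1065442248 /7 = -152206035.43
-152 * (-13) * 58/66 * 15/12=71630/33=2170.61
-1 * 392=-392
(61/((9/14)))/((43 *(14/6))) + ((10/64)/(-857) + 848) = 3003311291/3537696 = 848.95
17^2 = 289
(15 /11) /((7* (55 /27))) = 81 /847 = 0.10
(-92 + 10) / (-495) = 82 / 495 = 0.17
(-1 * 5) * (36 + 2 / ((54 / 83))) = -5275 / 27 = -195.37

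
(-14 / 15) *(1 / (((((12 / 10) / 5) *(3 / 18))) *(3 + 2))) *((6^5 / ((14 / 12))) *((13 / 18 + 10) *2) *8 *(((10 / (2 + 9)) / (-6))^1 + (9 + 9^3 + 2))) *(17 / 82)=-369126673920 / 451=-818462691.62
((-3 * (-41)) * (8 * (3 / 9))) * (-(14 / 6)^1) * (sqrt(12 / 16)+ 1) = -2296 / 3 - 1148 * sqrt(3) / 3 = -1428.13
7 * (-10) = -70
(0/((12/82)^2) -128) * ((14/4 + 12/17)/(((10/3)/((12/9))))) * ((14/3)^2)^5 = -1054860161.94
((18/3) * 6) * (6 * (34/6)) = 1224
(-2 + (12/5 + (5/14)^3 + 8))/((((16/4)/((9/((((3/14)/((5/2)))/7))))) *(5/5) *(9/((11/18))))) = 1274603/12096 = 105.37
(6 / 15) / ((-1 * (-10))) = 1 / 25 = 0.04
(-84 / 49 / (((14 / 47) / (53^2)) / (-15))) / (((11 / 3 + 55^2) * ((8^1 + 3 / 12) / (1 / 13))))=23764140 / 31832801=0.75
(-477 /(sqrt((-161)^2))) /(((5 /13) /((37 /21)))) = -76479 /5635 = -13.57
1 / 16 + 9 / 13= 157 / 208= 0.75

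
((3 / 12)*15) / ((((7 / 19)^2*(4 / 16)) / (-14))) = -10830 / 7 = -1547.14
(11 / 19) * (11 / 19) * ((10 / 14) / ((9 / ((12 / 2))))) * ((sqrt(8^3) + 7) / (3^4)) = 0.06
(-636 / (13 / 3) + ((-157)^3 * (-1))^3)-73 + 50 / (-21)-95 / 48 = 253150914953758631553179 / 4368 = 57955795548021664732.87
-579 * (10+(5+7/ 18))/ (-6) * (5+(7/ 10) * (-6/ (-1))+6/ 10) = 14553.27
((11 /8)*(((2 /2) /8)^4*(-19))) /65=-209 /2129920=-0.00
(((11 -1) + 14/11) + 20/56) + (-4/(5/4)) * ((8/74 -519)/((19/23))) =1094341093/541310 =2021.65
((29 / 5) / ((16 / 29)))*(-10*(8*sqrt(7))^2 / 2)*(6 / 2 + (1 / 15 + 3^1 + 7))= -4615408 / 15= -307693.87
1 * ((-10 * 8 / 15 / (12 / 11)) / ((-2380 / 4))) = 44 / 5355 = 0.01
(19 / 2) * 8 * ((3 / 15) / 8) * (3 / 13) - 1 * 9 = -1113 / 130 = -8.56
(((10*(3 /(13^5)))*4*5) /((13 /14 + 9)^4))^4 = 282262752580094499225600000000 /369065840492681520240521270747449249940016387204083836561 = 0.00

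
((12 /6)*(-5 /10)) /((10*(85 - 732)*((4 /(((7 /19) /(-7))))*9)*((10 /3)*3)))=-1 /44254800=-0.00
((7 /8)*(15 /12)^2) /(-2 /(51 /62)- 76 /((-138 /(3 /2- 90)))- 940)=-0.00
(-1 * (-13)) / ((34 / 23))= 299 / 34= 8.79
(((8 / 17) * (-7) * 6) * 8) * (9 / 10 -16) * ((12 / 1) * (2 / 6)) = 811776 / 85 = 9550.31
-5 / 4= -1.25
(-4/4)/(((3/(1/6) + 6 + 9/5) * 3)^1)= -5/387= -0.01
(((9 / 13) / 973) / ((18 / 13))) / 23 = 1 / 44758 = 0.00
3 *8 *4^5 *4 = 98304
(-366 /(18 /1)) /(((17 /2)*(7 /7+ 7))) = -61 /204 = -0.30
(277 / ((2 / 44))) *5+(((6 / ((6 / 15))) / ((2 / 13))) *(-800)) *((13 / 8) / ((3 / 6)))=-223030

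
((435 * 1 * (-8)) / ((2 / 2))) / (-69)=1160 / 23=50.43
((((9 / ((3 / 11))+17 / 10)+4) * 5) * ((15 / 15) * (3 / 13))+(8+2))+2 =1473 / 26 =56.65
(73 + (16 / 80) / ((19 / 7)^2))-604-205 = -1328431 / 1805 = -735.97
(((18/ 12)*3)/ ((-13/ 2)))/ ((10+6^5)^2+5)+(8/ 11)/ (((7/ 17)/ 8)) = 285811584217/ 20227474267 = 14.13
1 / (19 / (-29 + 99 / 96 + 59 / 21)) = -16907 / 12768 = -1.32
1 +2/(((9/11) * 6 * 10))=281/270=1.04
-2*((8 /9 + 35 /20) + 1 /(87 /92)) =-3859 /522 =-7.39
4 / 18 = 2 / 9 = 0.22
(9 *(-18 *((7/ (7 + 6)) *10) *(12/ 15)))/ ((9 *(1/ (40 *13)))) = -40320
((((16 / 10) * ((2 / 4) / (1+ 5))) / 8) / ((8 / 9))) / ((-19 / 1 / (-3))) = 9 / 3040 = 0.00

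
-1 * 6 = -6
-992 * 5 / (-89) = 4960 / 89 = 55.73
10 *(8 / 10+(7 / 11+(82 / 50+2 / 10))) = 1802 / 55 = 32.76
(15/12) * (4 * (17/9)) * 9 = 85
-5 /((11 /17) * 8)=-85 /88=-0.97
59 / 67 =0.88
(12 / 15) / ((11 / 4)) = 16 / 55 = 0.29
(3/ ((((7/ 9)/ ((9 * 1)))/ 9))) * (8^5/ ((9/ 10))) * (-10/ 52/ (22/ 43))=-4279910400/ 1001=-4275634.77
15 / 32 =0.47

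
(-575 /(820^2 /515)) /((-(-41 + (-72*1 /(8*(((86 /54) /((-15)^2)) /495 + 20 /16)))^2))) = 2677860642431600605 /65905607240886728176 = 0.04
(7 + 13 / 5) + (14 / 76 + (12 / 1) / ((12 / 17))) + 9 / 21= 36193 / 1330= 27.21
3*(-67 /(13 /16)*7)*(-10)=225120 /13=17316.92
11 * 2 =22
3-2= 1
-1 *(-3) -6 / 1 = -3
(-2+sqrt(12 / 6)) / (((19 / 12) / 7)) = -168 / 19+84*sqrt(2) / 19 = -2.59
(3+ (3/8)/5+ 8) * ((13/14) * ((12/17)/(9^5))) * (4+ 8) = 5759/3903795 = 0.00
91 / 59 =1.54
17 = 17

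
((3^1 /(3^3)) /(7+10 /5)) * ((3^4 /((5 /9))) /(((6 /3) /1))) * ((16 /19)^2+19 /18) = 11467 /7220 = 1.59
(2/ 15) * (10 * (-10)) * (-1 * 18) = 240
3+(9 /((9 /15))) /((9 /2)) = 6.33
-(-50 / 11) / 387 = 0.01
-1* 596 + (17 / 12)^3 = -1024975 / 1728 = -593.16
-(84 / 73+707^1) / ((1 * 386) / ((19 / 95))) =-10339 / 28178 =-0.37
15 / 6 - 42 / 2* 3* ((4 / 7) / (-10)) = 61 / 10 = 6.10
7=7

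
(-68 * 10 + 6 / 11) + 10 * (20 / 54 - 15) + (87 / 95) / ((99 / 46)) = -23286554 / 28215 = -825.33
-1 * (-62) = 62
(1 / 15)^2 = 1 / 225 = 0.00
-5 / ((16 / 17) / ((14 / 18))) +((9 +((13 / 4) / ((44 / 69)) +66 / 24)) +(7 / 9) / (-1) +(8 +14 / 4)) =9281 / 396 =23.44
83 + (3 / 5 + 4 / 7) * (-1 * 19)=2126 / 35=60.74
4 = 4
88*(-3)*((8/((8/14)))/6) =-616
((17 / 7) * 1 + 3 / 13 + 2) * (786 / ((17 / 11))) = 3665904 / 1547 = 2369.69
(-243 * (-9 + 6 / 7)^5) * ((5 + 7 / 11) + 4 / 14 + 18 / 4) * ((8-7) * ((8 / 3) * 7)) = 1692432825.51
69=69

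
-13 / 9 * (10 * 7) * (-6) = 1820 / 3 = 606.67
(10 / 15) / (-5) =-2 / 15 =-0.13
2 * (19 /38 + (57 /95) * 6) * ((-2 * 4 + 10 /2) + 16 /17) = -287 /17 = -16.88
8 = 8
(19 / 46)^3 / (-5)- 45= -21907459 / 486680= -45.01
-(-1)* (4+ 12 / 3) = 8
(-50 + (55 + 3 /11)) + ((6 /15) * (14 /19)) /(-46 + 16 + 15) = 82342 /15675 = 5.25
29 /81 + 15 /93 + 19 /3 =17207 /2511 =6.85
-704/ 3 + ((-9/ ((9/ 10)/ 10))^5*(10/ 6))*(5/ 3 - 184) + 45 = 27349999998293/ 9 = 3038888888699.22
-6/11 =-0.55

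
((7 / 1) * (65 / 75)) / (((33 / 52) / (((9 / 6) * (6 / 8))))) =1183 / 110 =10.75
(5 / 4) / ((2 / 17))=85 / 8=10.62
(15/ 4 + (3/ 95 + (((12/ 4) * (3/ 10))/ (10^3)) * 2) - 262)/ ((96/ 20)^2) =-24530579/ 2188800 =-11.21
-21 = -21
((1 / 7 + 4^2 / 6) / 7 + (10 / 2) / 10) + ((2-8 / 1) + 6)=265 / 294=0.90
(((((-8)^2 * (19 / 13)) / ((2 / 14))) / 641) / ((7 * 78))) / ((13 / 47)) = 28576 / 4224831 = 0.01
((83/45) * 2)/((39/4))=664/1755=0.38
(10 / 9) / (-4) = -5 / 18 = -0.28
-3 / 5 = -0.60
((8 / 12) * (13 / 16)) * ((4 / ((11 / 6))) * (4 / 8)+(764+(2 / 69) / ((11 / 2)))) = 1887301 / 4554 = 414.43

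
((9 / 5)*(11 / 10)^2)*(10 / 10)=1089 / 500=2.18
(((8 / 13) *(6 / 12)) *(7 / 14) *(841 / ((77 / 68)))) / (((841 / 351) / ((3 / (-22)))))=-5508 / 847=-6.50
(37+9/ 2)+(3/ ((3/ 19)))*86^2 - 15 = 281101/ 2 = 140550.50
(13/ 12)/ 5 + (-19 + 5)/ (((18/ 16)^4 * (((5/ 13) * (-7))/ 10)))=4288271/ 131220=32.68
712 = 712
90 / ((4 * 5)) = 9 / 2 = 4.50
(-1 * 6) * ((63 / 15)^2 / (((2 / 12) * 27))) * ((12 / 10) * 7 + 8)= -48216 / 125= -385.73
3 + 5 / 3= 14 / 3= 4.67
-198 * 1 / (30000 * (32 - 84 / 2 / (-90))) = -99 / 487000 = -0.00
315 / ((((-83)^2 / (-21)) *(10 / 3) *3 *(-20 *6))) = 441 / 551120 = 0.00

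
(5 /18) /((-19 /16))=-40 /171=-0.23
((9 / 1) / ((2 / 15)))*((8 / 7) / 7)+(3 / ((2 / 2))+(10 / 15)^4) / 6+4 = 370387 / 23814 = 15.55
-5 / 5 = -1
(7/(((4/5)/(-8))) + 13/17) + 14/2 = -1058/17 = -62.24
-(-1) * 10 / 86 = 5 / 43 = 0.12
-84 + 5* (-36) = -264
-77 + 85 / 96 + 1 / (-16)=-7313 / 96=-76.18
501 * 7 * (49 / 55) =171843 / 55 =3124.42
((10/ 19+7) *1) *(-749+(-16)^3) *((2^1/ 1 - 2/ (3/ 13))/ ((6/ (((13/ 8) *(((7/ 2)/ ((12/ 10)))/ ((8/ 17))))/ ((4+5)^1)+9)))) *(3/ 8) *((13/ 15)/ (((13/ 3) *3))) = 850157165/ 82944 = 10249.77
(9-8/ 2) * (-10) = -50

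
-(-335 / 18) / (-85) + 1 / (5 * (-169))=-56921 / 258570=-0.22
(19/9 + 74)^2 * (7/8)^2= 22992025/5184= 4435.19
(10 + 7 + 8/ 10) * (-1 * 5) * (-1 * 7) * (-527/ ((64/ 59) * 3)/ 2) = -19370939/ 384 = -50445.15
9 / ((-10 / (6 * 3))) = -81 / 5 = -16.20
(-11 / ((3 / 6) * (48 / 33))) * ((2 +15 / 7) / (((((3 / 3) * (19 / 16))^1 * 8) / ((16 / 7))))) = -14036 / 931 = -15.08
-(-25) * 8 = 200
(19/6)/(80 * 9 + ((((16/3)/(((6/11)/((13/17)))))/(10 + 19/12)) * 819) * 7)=44897/62676576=0.00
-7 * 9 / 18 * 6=-21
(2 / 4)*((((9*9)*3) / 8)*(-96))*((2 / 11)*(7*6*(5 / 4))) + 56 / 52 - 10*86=-2112996 / 143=-14776.20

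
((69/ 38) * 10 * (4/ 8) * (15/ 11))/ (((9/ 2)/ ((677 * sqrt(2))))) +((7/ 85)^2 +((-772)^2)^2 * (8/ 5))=389275 * sqrt(2)/ 209 +4106076490639409/ 7225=568315087843.66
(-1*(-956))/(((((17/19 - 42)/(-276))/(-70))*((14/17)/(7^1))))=-2982892080/781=-3819324.05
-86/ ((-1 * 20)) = 43/ 10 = 4.30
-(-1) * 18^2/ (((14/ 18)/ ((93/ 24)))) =22599/ 14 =1614.21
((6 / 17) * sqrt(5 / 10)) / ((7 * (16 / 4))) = 3 * sqrt(2) / 476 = 0.01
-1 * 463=-463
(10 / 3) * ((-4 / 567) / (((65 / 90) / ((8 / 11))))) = -640 / 27027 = -0.02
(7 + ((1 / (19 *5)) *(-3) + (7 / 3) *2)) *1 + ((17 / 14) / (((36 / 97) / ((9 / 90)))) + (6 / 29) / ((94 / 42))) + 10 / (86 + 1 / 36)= 13628204777 / 1119731760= 12.17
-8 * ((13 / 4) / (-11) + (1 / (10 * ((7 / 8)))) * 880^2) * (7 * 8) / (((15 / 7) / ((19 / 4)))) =-4833891916 / 55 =-87888943.93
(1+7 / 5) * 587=7044 / 5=1408.80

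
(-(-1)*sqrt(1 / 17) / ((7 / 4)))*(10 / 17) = 40*sqrt(17) / 2023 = 0.08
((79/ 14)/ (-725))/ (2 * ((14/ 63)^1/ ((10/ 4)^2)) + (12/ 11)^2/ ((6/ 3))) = -86031/ 7363216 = -0.01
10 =10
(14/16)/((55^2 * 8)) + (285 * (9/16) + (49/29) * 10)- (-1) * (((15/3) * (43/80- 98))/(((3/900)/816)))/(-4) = 167442193682703/5614400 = 29823702.21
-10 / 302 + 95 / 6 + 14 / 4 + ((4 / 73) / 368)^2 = 394350007861 / 20432409168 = 19.30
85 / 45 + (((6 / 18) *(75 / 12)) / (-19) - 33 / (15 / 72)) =-535643 / 3420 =-156.62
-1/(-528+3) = 1/525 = 0.00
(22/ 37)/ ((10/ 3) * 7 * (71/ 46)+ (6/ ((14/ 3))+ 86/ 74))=10626/ 687361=0.02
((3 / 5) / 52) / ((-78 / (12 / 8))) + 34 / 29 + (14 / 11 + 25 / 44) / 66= 56934023 / 47441680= 1.20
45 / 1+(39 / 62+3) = 48.63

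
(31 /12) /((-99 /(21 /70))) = -31 /3960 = -0.01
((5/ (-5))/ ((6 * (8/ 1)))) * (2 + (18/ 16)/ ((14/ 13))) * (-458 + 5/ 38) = 5933059/ 204288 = 29.04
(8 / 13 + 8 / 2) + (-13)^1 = -109 / 13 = -8.38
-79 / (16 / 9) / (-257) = 711 / 4112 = 0.17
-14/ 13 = -1.08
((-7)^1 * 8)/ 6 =-28/ 3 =-9.33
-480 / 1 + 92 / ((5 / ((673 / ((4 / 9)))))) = 136911 / 5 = 27382.20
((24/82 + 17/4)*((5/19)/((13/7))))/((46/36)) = 234675/465842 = 0.50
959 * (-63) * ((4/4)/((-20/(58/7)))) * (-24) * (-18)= 54064584/5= 10812916.80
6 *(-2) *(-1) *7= 84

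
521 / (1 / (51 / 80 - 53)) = -2182469 / 80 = -27280.86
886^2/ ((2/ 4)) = 1569992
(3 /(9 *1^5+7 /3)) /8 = 9 /272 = 0.03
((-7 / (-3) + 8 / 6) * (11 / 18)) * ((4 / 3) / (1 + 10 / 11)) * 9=2662 / 189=14.08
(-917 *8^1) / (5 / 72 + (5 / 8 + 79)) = -264096 / 2869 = -92.05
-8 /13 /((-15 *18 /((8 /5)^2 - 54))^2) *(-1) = 3307592 /148078125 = 0.02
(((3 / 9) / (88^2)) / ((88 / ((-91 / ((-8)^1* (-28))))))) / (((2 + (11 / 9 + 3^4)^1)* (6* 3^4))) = -13 / 2677825142784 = -0.00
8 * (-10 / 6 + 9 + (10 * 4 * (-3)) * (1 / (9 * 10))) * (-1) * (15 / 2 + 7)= -696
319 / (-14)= -319 / 14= -22.79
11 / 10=1.10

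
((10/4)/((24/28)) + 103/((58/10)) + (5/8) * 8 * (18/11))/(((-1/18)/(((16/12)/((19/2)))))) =-441860/6061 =-72.90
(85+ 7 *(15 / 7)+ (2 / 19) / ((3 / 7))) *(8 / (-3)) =-45712 / 171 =-267.32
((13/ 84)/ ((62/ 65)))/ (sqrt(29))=845*sqrt(29)/ 151032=0.03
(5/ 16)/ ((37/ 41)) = 205/ 592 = 0.35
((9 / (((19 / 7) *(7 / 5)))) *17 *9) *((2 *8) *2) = 220320 / 19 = 11595.79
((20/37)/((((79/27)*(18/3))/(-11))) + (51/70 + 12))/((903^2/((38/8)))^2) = 101685397/241855144579671840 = 0.00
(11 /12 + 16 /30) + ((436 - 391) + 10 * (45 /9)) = 1929 /20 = 96.45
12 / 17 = 0.71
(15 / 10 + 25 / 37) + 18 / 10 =1471 / 370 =3.98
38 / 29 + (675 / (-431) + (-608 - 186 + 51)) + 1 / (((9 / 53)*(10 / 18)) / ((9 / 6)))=-90912199 / 124990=-727.36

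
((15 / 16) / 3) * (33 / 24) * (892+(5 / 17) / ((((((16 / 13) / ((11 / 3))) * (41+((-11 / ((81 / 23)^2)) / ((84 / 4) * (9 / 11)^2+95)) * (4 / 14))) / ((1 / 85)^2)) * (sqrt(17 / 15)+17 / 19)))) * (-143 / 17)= -363116368548519161865575 / 112626643129555621888- 4101107001780789 * sqrt(255) / 1914652933202445572096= -3224.07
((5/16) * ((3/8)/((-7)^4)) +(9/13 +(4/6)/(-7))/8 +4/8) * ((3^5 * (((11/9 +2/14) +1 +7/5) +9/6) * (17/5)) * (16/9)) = 15536353669/3495856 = 4444.22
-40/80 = -1/2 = -0.50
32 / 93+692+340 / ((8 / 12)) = 111818 / 93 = 1202.34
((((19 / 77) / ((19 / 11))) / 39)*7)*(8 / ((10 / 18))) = 24 / 65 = 0.37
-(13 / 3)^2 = -169 / 9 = -18.78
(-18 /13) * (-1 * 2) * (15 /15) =36 /13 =2.77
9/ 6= 3/ 2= 1.50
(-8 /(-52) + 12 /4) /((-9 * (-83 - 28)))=41 /12987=0.00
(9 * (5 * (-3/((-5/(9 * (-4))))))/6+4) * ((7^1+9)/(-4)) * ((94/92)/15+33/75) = 553948/1725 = 321.13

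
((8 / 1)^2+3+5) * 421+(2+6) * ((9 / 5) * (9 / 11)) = 30323.78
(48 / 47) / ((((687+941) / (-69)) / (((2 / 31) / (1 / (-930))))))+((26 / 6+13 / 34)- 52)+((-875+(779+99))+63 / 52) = -2053335181 / 50730108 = -40.48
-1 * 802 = -802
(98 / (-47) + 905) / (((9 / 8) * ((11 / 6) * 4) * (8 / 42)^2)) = 6238239 / 2068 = 3016.56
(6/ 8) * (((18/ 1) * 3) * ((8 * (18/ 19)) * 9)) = 52488/ 19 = 2762.53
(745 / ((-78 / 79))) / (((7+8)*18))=-11771 / 4212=-2.79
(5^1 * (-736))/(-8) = 460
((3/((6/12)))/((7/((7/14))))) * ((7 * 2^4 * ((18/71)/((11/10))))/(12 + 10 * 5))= 4320/24211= 0.18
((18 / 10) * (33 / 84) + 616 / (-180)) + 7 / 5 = -1657 / 1260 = -1.32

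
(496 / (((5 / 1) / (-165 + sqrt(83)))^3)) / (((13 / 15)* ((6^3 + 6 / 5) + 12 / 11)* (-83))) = 824439792 / 719693-223035824* sqrt(83) / 10795395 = 957.32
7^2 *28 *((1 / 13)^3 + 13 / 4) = 9797795 / 2197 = 4459.62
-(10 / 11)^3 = -0.75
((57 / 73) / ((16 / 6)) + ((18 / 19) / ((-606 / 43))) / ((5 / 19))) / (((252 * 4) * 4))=0.00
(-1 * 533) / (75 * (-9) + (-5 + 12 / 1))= 533 / 668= 0.80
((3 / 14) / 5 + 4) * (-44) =-6226 / 35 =-177.89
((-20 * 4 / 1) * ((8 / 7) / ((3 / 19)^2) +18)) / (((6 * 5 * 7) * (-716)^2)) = -2011 / 42390243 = -0.00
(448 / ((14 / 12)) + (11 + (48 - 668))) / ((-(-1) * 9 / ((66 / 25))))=-66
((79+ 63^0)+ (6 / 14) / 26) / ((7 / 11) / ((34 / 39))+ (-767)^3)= -2723281 / 15356741917699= -0.00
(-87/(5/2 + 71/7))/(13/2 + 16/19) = -15428/16461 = -0.94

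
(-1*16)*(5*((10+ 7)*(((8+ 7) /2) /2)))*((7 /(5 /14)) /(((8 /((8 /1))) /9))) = -899640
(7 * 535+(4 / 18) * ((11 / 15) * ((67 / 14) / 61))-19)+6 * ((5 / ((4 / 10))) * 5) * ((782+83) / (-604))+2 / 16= 222073007101 / 69635160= 3189.09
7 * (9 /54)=7 /6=1.17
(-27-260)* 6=-1722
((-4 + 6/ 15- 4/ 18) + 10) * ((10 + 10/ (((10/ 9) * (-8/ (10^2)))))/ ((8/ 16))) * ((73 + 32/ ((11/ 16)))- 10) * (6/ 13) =-27469180/ 429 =-64030.72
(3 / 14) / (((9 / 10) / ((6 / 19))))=10 / 133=0.08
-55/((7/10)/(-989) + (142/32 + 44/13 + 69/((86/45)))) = -56570800/45180587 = -1.25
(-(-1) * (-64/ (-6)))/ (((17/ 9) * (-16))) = -6/ 17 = -0.35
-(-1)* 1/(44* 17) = 1/748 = 0.00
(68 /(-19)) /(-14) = 0.26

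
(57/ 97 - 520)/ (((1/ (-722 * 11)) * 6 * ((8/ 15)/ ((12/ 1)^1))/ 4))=6002126790/ 97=61877595.77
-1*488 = -488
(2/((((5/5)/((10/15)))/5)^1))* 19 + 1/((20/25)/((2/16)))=12175/96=126.82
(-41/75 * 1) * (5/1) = -41/15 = -2.73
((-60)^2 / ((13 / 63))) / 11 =226800 / 143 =1586.01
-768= -768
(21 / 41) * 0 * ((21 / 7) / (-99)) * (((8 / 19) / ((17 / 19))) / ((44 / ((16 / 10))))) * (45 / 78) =0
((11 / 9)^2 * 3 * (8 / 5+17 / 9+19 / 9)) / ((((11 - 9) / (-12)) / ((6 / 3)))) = -13552 / 45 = -301.16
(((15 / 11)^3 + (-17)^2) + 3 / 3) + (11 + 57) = 479873 / 1331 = 360.54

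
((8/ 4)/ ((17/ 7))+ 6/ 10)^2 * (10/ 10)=14641/ 7225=2.03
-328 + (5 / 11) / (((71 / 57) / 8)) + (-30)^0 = -253107 / 781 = -324.08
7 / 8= 0.88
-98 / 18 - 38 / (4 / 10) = -904 / 9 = -100.44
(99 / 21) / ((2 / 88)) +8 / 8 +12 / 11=16133 / 77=209.52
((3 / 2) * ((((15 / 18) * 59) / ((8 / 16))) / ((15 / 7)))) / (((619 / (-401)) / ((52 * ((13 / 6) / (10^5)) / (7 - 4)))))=-27988597 / 1671300000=-0.02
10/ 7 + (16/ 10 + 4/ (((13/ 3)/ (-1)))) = 958/ 455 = 2.11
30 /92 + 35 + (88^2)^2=2758600281 /46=59969571.33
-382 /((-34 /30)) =5730 /17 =337.06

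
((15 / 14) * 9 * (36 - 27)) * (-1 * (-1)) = 1215 / 14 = 86.79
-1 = -1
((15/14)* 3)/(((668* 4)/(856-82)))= 0.93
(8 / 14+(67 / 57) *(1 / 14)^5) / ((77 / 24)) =0.18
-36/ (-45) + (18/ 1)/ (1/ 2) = 184/ 5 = 36.80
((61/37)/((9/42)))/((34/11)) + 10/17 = 5807/1887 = 3.08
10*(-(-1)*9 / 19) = 90 / 19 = 4.74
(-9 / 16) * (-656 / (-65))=-369 / 65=-5.68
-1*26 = -26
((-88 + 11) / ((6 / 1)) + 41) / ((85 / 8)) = 676 / 255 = 2.65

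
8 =8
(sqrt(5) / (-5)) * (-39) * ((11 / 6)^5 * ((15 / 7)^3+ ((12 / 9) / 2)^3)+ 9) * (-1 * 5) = -204955635859 * sqrt(5) / 24004512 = -19092.02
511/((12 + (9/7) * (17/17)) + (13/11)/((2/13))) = 78694/3229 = 24.37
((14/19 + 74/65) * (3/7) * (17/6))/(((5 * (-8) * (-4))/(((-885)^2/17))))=18139491/27664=655.71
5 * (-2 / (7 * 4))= -5 / 14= -0.36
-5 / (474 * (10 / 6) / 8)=-4 / 79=-0.05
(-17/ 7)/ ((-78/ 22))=187/ 273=0.68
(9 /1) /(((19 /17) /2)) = 306 /19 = 16.11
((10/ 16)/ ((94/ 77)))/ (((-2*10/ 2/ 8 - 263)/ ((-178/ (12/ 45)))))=73425/ 56776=1.29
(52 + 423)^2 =225625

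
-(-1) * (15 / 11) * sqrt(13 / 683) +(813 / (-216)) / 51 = -271 / 3672 +15 * sqrt(8879) / 7513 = 0.11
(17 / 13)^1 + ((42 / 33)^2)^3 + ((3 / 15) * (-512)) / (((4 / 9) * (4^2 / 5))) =-1530180591 / 23030293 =-66.44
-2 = -2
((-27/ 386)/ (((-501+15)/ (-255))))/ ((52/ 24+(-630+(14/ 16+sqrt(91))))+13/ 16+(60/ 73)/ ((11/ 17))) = 10523282880* sqrt(91)/ 111932647984964857+6575742669100/ 111932647984964857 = 0.00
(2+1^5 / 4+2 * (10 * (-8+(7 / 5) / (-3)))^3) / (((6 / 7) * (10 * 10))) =-917673883 / 64800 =-14161.63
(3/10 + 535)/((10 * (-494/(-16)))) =10706/6175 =1.73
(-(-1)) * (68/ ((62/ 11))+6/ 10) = 1963/ 155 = 12.66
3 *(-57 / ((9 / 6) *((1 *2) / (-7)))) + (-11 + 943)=1331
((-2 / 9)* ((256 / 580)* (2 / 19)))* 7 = -1792 / 24795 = -0.07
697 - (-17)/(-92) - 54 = 59139/92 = 642.82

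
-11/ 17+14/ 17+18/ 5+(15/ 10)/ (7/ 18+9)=3.94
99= 99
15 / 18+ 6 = 41 / 6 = 6.83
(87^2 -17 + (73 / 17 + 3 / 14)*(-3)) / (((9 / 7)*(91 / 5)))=8970785 / 27846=322.16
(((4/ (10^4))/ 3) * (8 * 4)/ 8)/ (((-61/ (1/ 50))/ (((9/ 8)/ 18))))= -1/ 91500000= -0.00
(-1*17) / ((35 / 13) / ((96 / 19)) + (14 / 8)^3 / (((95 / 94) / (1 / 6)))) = -12.00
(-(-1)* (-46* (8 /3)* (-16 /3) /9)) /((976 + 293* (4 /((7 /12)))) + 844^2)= 2576 /25349193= 0.00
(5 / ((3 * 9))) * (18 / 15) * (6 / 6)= 2 / 9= 0.22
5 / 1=5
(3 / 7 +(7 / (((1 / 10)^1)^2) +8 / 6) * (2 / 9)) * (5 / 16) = 147685 / 3024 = 48.84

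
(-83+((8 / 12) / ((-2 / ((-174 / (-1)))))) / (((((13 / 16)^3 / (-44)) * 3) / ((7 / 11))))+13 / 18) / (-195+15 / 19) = -696495673 / 145924740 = -4.77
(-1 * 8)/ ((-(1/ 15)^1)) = 120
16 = 16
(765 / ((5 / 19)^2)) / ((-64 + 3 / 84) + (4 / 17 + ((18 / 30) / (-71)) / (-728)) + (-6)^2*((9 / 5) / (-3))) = -6933288024 / 53555881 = -129.46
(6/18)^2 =1/9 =0.11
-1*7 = -7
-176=-176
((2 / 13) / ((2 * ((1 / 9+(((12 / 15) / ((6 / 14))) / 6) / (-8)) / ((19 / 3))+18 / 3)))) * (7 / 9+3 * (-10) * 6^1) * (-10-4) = 1225880 / 38181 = 32.11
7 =7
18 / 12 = 3 / 2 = 1.50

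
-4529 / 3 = -1509.67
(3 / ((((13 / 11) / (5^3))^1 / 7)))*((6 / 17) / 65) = 34650 / 2873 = 12.06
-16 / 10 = -8 / 5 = -1.60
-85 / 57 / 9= -0.17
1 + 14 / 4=9 / 2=4.50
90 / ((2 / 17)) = 765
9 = 9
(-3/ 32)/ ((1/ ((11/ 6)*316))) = -869/ 16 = -54.31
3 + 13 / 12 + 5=109 / 12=9.08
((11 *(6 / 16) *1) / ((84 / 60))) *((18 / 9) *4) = 165 / 7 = 23.57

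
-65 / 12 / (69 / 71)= -4615 / 828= -5.57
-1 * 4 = -4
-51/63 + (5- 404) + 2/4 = -16771/42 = -399.31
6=6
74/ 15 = 4.93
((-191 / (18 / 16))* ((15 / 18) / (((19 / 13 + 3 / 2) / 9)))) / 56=-12415 / 1617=-7.68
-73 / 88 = -0.83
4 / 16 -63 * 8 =-2015 / 4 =-503.75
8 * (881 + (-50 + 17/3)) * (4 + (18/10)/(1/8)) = 123157.33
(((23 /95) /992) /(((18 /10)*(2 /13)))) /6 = 299 /2035584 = 0.00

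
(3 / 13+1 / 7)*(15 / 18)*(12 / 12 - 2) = -0.31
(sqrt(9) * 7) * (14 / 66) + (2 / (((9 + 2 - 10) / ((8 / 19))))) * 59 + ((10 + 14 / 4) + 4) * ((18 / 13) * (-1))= 81260 / 2717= 29.91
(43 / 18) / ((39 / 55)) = 2365 / 702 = 3.37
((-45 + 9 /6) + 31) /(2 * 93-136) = -1 /4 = -0.25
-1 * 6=-6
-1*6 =-6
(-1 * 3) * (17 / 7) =-51 / 7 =-7.29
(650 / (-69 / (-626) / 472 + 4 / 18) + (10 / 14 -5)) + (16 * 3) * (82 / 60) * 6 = 1054747026 / 318535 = 3311.24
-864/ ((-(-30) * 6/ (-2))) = 48/ 5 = 9.60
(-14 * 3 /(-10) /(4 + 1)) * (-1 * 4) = -84 /25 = -3.36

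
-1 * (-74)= 74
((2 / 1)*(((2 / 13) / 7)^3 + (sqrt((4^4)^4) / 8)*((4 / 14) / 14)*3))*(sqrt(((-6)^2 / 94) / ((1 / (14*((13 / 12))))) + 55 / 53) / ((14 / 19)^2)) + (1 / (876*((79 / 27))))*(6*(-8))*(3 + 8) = -1188 / 5767 + 68220753316*sqrt(42481514) / 91980122689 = 4833.97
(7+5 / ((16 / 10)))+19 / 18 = 805 / 72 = 11.18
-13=-13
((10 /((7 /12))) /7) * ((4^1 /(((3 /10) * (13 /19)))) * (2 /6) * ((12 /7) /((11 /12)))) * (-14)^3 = -11673600 /143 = -81633.57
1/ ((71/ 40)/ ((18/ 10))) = 1.01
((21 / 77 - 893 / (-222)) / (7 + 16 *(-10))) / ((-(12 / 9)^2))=617 / 39072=0.02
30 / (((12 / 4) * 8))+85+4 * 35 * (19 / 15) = 3163 / 12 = 263.58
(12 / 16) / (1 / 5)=15 / 4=3.75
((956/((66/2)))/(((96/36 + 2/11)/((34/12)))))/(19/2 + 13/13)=8126/2961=2.74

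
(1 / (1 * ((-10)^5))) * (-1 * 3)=3 / 100000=0.00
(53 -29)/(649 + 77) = 4/121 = 0.03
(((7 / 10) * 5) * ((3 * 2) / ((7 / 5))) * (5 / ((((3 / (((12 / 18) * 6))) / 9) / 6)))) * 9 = 48600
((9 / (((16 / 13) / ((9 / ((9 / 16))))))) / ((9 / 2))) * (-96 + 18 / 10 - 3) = -12636 / 5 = -2527.20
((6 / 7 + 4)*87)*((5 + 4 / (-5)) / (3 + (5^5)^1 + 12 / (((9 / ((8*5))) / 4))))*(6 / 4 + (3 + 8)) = 66555 / 10024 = 6.64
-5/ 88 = -0.06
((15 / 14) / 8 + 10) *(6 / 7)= 3405 / 392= 8.69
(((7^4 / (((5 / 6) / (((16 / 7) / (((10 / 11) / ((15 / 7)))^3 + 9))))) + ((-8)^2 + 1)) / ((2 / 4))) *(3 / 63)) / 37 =2.03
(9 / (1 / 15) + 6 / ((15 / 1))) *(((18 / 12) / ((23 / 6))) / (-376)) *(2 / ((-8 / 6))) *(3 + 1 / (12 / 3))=237627 / 345920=0.69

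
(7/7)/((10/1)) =1/10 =0.10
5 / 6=0.83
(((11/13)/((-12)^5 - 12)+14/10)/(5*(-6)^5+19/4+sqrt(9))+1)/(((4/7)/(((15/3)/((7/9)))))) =943095835329/83833760218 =11.25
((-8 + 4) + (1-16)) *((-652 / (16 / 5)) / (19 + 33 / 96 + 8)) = 24776 / 175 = 141.58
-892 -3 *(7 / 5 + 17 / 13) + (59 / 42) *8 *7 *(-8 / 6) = -587932 / 585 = -1005.01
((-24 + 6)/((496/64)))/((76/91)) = -1638/589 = -2.78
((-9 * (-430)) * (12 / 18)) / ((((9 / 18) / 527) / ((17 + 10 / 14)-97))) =-1509222600 / 7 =-215603228.57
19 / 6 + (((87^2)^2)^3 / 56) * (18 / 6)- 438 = 1692285139813479053489677 / 168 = 10073125832223089604105.22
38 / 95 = 0.40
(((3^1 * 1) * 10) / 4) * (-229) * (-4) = 6870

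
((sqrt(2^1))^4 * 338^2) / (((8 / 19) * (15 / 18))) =6511908 / 5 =1302381.60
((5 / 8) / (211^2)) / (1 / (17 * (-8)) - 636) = -85 / 3850932937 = -0.00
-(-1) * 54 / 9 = 6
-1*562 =-562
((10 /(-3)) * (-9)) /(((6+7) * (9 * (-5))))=-2 /39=-0.05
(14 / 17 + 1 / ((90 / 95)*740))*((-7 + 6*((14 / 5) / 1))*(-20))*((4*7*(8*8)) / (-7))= 1171628416 / 28305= 41392.98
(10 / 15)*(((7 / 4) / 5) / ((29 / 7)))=49 / 870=0.06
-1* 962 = -962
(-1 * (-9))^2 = 81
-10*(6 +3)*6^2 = -3240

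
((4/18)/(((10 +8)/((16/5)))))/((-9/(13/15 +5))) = -1408/54675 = -0.03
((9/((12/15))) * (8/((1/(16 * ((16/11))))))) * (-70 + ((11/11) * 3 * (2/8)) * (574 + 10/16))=8316720/11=756065.45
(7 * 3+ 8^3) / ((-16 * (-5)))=533 / 80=6.66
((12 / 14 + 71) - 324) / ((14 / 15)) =-26475 / 98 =-270.15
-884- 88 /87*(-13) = -75764 /87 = -870.85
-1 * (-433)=433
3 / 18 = 1 / 6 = 0.17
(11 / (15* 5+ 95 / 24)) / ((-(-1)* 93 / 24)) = 2112 / 58745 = 0.04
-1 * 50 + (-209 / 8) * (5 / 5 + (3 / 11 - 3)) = -39 / 8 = -4.88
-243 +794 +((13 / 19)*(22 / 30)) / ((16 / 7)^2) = 40207967 / 72960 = 551.10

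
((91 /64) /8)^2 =8281 /262144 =0.03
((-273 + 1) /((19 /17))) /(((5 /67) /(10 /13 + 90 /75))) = -6421.93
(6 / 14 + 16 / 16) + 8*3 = 178 / 7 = 25.43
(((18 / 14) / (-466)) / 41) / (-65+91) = -0.00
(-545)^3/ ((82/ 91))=-14730954875/ 82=-179645791.16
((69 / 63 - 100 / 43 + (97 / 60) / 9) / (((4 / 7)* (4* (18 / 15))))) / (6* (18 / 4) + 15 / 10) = -170783 / 12705984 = -0.01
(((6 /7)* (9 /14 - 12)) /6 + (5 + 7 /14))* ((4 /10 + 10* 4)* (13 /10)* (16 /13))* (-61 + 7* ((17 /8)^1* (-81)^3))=-1981409545.68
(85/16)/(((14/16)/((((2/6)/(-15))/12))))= -17/1512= -0.01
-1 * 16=-16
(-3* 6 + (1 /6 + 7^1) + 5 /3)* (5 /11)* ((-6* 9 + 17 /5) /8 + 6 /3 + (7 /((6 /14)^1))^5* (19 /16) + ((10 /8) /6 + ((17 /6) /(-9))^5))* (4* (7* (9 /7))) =-15845839638060805 /76527504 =-207060714.25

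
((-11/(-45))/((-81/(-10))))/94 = 11/34263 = 0.00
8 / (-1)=-8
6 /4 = 3 /2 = 1.50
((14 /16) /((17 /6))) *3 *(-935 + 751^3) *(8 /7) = 7624148688 /17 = 448479334.59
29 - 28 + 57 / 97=154 / 97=1.59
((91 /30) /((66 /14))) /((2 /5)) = 637 /396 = 1.61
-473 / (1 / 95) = -44935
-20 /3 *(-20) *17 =6800 /3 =2266.67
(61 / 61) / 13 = 1 / 13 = 0.08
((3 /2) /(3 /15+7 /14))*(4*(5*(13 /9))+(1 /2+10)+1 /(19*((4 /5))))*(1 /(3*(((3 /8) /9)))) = 269870 /399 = 676.37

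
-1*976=-976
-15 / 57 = -5 / 19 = -0.26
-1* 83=-83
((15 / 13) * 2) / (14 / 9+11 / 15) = 1350 / 1339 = 1.01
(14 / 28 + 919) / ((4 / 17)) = 31263 / 8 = 3907.88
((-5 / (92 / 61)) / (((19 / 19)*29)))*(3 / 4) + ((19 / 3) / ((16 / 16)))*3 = 201853 / 10672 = 18.91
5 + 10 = 15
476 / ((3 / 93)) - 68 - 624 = 14064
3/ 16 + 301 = 4819/ 16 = 301.19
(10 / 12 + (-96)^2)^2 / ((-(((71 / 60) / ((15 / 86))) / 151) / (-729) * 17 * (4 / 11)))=5445706328723925 / 24424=222965375398.13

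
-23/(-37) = 23/37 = 0.62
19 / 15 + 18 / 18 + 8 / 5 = 58 / 15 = 3.87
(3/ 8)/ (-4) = -3/ 32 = -0.09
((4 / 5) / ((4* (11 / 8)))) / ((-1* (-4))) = 2 / 55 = 0.04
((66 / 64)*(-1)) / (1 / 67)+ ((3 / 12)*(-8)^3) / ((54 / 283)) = -639281 / 864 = -739.91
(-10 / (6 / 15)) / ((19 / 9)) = -225 / 19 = -11.84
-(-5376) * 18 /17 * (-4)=-387072 /17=-22768.94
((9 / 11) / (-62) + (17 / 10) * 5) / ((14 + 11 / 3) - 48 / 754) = 3273114 / 6788969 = 0.48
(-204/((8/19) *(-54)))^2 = 104329/1296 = 80.50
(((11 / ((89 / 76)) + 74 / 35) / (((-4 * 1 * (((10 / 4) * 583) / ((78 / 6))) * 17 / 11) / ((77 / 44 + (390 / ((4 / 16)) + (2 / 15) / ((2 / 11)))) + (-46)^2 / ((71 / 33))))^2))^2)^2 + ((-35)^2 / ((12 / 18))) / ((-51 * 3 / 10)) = 16117629976295416092966837445963133914678116024660509069583978367925698877264017681 / 27719624443109218085921830831504699948341333662670656100000000000000000000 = 581451960.48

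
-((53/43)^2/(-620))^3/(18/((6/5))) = 22164361129/22598367191131080000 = 0.00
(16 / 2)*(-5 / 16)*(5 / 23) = -25 / 46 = -0.54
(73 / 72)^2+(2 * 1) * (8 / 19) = 184195 / 98496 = 1.87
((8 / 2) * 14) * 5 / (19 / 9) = 2520 / 19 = 132.63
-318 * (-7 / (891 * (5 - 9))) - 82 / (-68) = 2935 / 5049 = 0.58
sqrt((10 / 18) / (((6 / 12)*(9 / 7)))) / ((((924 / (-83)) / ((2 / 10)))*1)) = -83*sqrt(70) / 41580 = -0.02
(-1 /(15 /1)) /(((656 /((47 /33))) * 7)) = -47 /2273040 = -0.00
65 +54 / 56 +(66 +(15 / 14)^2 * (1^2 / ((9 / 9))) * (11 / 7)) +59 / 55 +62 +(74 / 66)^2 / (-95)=2793777719 / 14194026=196.83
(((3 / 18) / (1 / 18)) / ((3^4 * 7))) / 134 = 1 / 25326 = 0.00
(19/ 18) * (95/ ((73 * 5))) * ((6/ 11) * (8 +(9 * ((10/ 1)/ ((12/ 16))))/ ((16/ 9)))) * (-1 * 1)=-54511/ 4818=-11.31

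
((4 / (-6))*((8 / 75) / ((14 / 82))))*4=-2624 / 1575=-1.67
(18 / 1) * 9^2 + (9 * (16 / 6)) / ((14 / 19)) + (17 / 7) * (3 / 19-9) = 195390 / 133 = 1469.10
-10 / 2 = -5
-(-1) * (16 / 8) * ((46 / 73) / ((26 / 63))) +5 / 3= 13439 / 2847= 4.72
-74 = -74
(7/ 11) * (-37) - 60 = -919/ 11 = -83.55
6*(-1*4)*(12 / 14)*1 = -144 / 7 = -20.57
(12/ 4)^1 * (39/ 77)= 117/ 77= 1.52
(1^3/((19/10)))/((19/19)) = 10/19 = 0.53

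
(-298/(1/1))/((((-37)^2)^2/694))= -206812/1874161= -0.11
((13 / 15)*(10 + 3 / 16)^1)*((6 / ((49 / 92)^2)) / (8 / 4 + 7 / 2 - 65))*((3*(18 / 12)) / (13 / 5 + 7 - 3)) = -6725706 / 3142909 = -2.14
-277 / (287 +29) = -277 / 316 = -0.88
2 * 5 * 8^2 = 640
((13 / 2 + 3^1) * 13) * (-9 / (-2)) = 2223 / 4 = 555.75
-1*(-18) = 18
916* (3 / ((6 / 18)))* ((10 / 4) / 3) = 6870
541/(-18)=-541/18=-30.06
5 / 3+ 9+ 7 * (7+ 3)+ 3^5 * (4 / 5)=4126 / 15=275.07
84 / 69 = 28 / 23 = 1.22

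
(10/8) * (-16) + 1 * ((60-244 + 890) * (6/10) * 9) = 18962/5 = 3792.40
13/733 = 0.02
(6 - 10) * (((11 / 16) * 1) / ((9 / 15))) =-55 / 12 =-4.58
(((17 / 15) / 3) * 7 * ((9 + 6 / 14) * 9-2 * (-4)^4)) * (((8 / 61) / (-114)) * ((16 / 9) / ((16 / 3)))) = 40664 / 93879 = 0.43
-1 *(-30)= 30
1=1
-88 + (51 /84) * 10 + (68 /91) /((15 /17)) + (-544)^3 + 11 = -439500663643 /2730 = -160989254.08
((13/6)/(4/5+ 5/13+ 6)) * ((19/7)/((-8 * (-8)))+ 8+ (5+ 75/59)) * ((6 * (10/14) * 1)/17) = 1598473825/1468905536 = 1.09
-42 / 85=-0.49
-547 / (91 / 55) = -30085 / 91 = -330.60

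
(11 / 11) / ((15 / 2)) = 0.13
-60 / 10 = -6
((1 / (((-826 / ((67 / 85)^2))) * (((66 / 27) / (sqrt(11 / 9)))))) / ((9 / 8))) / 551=-8978 * sqrt(11) / 54256708275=-0.00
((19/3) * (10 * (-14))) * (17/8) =-11305/6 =-1884.17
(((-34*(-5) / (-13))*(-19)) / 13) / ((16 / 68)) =27455 / 338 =81.23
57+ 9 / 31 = 1776 / 31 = 57.29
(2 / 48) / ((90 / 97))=97 / 2160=0.04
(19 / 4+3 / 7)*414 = 2143.93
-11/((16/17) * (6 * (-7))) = 187/672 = 0.28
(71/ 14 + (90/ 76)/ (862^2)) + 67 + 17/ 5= 74584529163/ 988248520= 75.47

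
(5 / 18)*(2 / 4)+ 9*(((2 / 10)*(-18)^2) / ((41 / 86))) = 1223.44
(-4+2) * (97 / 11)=-194 / 11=-17.64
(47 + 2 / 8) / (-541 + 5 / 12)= -0.09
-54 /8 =-27 /4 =-6.75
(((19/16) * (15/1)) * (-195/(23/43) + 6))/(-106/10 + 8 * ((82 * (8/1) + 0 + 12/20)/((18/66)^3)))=-16700175/677041616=-0.02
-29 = -29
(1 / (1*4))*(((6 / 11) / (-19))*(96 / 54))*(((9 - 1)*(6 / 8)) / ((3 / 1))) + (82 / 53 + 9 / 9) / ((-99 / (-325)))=277027 / 33231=8.34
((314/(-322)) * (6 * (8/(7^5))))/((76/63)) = -16956/7344659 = -0.00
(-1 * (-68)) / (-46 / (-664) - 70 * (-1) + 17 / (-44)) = 124168 / 127241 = 0.98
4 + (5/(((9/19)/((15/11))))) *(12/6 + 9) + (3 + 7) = 517/3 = 172.33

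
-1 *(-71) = 71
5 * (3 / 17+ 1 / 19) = 370 / 323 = 1.15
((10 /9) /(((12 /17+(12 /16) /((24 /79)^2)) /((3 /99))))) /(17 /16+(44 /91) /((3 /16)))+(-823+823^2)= 8188937064080818 /12104751549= 676506.00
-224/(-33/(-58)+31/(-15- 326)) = -142912/305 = -468.56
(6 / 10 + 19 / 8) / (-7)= -17 / 40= -0.42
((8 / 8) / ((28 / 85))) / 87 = 85 / 2436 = 0.03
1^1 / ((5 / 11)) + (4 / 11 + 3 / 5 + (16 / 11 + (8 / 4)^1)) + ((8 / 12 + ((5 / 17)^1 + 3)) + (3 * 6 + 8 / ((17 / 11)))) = 94684 / 2805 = 33.76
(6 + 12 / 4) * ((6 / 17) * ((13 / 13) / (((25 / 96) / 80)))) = 82944 / 85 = 975.81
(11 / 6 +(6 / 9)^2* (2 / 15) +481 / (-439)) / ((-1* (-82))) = 94459 / 9719460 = 0.01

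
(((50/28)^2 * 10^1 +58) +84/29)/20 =263693/56840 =4.64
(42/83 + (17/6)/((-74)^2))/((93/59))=81500417/253615464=0.32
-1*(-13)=13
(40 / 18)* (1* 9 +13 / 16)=785 / 36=21.81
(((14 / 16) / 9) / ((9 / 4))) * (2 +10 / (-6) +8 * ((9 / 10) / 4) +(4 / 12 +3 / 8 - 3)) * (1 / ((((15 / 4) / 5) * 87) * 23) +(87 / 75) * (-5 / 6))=7712537 / 1166983200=0.01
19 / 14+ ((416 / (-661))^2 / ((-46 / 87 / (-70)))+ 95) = 20933725147 / 140688562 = 148.79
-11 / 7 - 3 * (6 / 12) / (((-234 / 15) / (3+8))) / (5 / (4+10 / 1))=253 / 182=1.39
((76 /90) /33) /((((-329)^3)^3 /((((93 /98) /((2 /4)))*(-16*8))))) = 150784 /1095378873619309971316951095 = 0.00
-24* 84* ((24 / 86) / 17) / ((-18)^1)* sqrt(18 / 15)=1344* sqrt(30) / 3655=2.01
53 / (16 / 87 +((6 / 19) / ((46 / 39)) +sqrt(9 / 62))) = 2145180482214 / 5271281693 - 229825653399*sqrt(62) / 5271281693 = 63.65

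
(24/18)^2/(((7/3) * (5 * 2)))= 8/105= 0.08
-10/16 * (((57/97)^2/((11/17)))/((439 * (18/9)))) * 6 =-828495/363488488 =-0.00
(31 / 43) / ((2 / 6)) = 93 / 43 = 2.16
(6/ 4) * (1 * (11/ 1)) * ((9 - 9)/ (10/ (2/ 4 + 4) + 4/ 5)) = 0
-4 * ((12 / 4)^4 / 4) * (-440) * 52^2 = 96370560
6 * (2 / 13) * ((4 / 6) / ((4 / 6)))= 12 / 13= 0.92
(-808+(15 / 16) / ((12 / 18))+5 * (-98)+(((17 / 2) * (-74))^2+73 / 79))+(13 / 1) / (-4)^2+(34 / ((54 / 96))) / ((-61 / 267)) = 182311594319 / 462624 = 394081.57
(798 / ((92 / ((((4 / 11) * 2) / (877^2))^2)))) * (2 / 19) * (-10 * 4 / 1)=-53760 / 1646309862077903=-0.00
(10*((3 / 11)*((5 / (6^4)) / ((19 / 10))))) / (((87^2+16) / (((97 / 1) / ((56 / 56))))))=2425 / 34241724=0.00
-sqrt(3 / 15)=-sqrt(5) / 5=-0.45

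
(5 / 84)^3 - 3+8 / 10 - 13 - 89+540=1291502641 / 2963520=435.80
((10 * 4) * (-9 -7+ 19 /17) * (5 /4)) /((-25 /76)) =2262.12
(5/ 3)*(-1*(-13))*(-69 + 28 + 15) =-1690/ 3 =-563.33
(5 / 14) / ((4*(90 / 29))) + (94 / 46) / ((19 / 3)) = 154801 / 440496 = 0.35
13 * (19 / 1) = 247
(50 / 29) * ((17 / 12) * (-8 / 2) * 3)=-850 / 29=-29.31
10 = 10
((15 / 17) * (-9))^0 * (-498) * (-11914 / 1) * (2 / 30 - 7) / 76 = -541271.83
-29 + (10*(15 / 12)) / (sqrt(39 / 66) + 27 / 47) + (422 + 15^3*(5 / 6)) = 55225*sqrt(286) / 25358 + 80587119 / 25358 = 3214.81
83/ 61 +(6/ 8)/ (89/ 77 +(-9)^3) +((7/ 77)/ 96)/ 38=46630887307/ 34296237888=1.36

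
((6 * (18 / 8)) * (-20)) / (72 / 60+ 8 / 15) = -155.77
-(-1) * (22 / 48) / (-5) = -11 / 120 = -0.09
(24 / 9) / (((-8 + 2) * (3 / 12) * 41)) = -16 / 369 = -0.04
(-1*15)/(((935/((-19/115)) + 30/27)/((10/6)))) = 855/193507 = 0.00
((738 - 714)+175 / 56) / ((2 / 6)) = 651 / 8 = 81.38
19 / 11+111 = 1240 / 11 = 112.73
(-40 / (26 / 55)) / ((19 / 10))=-11000 / 247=-44.53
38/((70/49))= 133/5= 26.60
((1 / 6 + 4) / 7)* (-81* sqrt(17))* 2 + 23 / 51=23 / 51 - 675* sqrt(17) / 7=-397.13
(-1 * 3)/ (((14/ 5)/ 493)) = -7395/ 14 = -528.21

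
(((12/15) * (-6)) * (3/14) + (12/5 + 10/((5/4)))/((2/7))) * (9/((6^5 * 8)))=619/120960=0.01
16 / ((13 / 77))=1232 / 13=94.77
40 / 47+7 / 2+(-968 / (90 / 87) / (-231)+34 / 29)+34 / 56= 17485357 / 1717380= 10.18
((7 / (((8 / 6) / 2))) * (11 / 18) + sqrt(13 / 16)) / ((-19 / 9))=-231 / 76 - 9 * sqrt(13) / 76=-3.47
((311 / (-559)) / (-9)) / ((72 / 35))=10885 / 362232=0.03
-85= -85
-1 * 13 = -13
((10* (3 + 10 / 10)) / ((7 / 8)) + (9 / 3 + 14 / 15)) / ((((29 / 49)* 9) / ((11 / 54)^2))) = 0.39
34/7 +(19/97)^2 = 322433/65863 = 4.90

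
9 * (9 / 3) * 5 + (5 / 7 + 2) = 964 / 7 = 137.71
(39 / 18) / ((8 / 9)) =39 / 16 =2.44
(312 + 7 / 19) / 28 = 5935 / 532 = 11.16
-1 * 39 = -39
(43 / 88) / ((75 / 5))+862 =1137883 / 1320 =862.03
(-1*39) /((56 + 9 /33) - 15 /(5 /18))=-429 /25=-17.16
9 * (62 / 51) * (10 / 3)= 620 / 17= 36.47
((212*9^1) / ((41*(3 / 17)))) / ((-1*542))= -5406 / 11111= -0.49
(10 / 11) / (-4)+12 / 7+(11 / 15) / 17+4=217169 / 39270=5.53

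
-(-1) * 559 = 559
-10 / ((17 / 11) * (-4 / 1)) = 55 / 34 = 1.62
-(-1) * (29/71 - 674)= -47825/71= -673.59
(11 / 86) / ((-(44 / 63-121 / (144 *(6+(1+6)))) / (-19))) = 124488 / 32465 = 3.83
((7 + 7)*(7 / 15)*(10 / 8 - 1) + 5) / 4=199 / 120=1.66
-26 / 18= -13 / 9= -1.44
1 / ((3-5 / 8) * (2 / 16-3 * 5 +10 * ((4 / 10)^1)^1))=-64 / 1653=-0.04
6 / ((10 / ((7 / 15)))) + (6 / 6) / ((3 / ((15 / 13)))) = 216 / 325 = 0.66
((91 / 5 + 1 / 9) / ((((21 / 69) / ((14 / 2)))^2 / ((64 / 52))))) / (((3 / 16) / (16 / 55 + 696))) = 4273426743296 / 96525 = 44272745.33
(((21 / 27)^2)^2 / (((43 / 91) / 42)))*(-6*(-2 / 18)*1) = 21.68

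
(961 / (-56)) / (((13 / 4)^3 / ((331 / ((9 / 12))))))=-10178912 / 46137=-220.62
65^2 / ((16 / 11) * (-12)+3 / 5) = -232375 / 927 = -250.67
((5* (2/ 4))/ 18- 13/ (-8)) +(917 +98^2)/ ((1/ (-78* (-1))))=59086063/ 72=820639.76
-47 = -47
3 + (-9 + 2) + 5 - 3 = -2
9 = 9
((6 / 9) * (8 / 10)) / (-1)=-8 / 15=-0.53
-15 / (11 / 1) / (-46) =15 / 506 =0.03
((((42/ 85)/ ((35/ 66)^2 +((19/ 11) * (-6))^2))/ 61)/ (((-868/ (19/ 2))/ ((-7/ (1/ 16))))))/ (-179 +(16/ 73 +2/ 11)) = -620288592/ 1201462899815225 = -0.00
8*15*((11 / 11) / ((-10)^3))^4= 3 / 25000000000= 0.00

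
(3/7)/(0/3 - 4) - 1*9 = -255/28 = -9.11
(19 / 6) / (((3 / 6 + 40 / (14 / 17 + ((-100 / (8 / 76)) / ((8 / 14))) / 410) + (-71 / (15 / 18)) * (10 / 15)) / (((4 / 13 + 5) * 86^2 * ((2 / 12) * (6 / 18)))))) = -622170010 / 6187267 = -100.56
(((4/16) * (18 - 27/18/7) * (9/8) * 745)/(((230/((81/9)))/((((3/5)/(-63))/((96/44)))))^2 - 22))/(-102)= -7482035/7019171885824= -0.00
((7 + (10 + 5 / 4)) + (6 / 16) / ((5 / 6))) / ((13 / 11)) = 2057 / 130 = 15.82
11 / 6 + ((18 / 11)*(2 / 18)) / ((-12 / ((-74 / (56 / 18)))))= 2027 / 924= 2.19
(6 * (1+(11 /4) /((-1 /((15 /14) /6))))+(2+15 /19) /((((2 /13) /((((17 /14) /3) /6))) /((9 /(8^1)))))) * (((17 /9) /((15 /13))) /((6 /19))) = 1666561 /72576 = 22.96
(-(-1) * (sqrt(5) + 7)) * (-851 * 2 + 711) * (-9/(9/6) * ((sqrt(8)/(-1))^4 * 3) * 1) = 1141632 * sqrt(5) + 7991424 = 10544190.76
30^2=900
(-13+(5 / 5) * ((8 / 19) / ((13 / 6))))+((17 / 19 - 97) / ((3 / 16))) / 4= -104441 / 741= -140.95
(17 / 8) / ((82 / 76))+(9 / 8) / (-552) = 118741 / 60352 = 1.97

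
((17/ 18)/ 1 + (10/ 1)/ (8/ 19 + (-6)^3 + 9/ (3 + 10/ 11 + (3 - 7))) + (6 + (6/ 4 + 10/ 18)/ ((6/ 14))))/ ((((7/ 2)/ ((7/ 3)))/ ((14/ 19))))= 52908212/ 9198603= 5.75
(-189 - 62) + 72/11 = -2689/11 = -244.45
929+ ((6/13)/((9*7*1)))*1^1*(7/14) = 253618/273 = 929.00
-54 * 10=-540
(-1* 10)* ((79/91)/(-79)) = 10/91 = 0.11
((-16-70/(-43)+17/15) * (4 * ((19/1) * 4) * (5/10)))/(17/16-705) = 20766848/7264635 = 2.86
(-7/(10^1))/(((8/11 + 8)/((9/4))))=-231/1280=-0.18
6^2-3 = 33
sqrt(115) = 10.72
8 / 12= 2 / 3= 0.67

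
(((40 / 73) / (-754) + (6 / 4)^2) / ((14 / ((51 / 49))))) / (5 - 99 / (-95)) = 1199665605 / 43347116176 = 0.03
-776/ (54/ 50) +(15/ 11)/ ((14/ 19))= -2979905/ 4158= -716.67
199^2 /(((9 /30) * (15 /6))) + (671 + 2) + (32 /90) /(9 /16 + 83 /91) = 5166446011 /96615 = 53474.57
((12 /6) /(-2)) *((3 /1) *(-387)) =1161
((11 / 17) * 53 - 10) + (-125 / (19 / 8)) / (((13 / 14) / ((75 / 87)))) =-2991681 / 121771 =-24.57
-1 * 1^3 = -1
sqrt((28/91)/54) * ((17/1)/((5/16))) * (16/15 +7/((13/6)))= 227936 * sqrt(78)/114075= 17.65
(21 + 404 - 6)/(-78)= -419/78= -5.37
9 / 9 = 1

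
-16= -16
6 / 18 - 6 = -17 / 3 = -5.67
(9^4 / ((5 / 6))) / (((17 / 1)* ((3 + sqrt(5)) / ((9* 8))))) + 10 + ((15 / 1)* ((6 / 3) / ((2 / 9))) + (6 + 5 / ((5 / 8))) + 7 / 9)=19254106 / 765 -708588* sqrt(5) / 85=6528.17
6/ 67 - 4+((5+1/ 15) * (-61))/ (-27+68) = -471742/ 41205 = -11.45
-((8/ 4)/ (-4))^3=1/ 8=0.12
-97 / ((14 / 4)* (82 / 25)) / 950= -97 / 10906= -0.01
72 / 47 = 1.53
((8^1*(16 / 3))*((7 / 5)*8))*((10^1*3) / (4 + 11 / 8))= 114688 / 43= 2667.16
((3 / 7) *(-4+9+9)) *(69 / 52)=207 / 26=7.96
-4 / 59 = -0.07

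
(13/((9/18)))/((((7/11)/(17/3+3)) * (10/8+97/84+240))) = 14872/10181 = 1.46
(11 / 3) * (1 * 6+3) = 33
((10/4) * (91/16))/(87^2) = 455/242208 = 0.00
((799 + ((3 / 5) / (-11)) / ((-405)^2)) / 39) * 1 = 2402692874 / 117277875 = 20.49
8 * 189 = 1512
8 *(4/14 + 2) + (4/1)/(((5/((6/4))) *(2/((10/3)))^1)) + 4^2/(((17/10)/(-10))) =-8786/119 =-73.83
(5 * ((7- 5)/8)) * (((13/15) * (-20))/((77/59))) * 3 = -3835/77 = -49.81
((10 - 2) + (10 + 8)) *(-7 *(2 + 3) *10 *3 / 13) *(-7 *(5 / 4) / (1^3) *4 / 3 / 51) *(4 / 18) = 49000 / 459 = 106.75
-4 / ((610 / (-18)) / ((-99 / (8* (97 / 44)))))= -0.66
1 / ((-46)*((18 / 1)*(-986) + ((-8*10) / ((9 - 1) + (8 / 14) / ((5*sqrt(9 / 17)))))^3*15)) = 7091364218750*sqrt(17) / 1632713740062372142949 + 78011029104954991 / 117555389284490794292328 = 0.00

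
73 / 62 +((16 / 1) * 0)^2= 73 / 62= 1.18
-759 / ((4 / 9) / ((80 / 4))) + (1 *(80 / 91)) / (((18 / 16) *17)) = -475539425 / 13923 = -34154.95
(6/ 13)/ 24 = 1/ 52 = 0.02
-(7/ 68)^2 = -49/ 4624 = -0.01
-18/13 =-1.38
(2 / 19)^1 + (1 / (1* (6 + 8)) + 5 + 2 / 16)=5641 / 1064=5.30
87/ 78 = 29/ 26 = 1.12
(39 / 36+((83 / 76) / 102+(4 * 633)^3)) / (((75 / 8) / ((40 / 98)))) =167781319181356 / 237405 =706730351.85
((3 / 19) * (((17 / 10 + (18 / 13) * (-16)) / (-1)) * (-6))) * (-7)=167517 / 1235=135.64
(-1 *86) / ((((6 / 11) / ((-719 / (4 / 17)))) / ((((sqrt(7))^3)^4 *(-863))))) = -586999847337673 / 12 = -48916653944806.08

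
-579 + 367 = -212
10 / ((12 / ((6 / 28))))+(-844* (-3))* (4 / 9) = 94543 / 84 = 1125.51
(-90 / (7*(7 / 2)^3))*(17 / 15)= -816 / 2401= -0.34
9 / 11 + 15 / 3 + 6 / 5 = 386 / 55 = 7.02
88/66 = 4/3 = 1.33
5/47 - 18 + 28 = 475/47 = 10.11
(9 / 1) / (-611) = -9 / 611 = -0.01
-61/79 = -0.77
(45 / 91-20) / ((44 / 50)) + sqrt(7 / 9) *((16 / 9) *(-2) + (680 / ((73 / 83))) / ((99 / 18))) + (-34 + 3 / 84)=-224743 / 4004 + 990224 *sqrt(7) / 21681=64.71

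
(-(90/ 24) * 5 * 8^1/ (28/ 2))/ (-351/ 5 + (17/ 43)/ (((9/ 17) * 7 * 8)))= 1161000/ 7605427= 0.15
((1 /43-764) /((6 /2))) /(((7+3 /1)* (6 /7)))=-229957 /7740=-29.71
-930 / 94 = -465 / 47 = -9.89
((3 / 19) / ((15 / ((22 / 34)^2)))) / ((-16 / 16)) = -121 / 27455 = -0.00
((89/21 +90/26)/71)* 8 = 0.87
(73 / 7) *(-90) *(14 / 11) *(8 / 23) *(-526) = 55293120 / 253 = 218549.88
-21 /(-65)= 21 /65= 0.32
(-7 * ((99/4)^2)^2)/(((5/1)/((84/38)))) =-1161246.82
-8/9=-0.89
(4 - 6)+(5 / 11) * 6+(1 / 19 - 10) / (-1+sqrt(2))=-23.29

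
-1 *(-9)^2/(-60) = 27/20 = 1.35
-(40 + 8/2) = -44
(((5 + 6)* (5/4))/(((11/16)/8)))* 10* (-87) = -139200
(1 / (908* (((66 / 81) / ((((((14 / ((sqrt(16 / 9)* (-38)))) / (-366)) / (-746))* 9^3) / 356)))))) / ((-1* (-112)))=-19683 / 787029045501952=-0.00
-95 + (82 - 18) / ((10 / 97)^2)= 148169 / 25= 5926.76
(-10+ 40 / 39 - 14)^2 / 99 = 802816 / 150579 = 5.33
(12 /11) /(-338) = -6 /1859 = -0.00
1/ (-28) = -1/ 28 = -0.04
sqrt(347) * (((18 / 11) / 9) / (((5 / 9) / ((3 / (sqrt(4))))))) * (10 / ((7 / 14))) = 108 * sqrt(347) / 11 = 182.89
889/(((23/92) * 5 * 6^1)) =1778/15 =118.53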